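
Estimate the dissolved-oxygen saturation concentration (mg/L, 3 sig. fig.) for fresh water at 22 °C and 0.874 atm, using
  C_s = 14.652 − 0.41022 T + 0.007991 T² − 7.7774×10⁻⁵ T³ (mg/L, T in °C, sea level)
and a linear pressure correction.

At sea level: C_s = 14.652 − 0.41022×22 + 0.007991×22² − 7.7774×10⁻⁵×22³ = 8.667 mg/L.
Pressure correction: C_s' = 8.667 × 0.874 = 7.575 mg/L.

C_s ≈ 7.57 mg/L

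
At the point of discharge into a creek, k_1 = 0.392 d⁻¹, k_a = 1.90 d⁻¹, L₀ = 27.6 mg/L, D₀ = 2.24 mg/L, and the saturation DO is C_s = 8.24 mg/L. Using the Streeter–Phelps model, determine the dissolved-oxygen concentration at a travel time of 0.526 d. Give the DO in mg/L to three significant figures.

DO ≈ 4.22 mg/L

k_1 L₀/(k_a−k_1) = 0.392×27.6/(1.90−0.392) = 10.82/1.508 = 7.175 mg/L.
e^(−k_1 t) = e^(−0.392×0.5260) = 0.8137; e^(−k_a t) = e^(−1.90×0.5260) = 0.3681.
D = 7.175 × (0.8137 − 0.3681) + 2.24 × 0.3681 = 3.197 + 0.8245 = 4.021 mg/L.
DO = C_s − D = 8.24 − 4.021 = 4.219 mg/L.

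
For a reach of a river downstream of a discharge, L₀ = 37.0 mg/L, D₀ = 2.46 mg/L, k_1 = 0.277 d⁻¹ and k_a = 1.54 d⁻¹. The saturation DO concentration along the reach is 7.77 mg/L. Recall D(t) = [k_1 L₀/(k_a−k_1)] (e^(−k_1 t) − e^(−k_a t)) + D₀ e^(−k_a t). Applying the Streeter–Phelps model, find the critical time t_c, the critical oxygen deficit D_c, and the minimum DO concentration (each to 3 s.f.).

t_c ≈ 1.07 d; D_c ≈ 4.94 mg/L; min DO ≈ 2.83 mg/L

With k_a/k_1 = 5.560 and 1 − D₀(k_a−k_1)/(k_1 L₀) = 0.6969,
t_c = ln(5.560 × 0.6969) / (1.54 − 0.277) = ln(3.874) / 1.263 = 1.354/1.263 = 1.072 d.
D_c = (k_1/k_a) L₀ e^(−k_1 t_c) = (0.277/1.54) × 37.0 × e^(−0.277×1.072) = 0.1799 × 37.0 × 0.7430 = 4.945 mg/L.
Minimum DO = C_s − D_c = 7.77 − 4.945 = 2.825 mg/L.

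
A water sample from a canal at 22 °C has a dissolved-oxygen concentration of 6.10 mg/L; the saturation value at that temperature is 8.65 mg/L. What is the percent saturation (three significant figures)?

% saturation = C/C_s × 100 = 6.10/8.65 × 100 = 70.5 %.

70.5 % saturation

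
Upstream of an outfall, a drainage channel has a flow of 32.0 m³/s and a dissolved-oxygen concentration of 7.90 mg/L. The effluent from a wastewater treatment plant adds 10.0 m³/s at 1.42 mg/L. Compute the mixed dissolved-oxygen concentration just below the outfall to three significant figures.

6.36 mg/L

Flow-weighted mixing: C = (Q_r C_r + Q_w C_w)/(Q_r + Q_w)
= (32.0×7.90 + 10.0×1.42)/(32.0 + 10.0) = 267.0/42.00 = 6.357 mg/L.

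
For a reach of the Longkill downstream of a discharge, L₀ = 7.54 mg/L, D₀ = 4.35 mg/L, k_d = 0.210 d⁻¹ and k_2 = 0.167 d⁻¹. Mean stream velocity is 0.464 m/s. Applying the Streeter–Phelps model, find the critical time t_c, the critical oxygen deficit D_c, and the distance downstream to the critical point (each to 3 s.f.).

t_c ≈ 2.73 d; D_c ≈ 5.34 mg/L; x_c ≈ 110 km

t_c = [1/(k_2−k_d)] ln[(k_2/k_d)(1 − D₀(k_2−k_d)/(k_d L₀))]
= [1/(0.167−0.210)] ln[(0.167/0.210)(1 − 4.35×-0.04300/(0.210×7.54))]
= (1/-0.04300) ln[0.7952 × 1.118] = -23.26 × ln(0.8892) = -23.26 × -0.1175 = 2.731 d.
D_c = (k_d/k_2) L₀ e^(−k_d t_c) = (0.210/0.167) × 7.54 × e^(−0.210×2.731) = 1.257 × 7.54 × 0.5635 = 5.343 mg/L.
x_c = v t_c = 0.464 m/s × 2.731 d × 86400 s/d = 109500 m ≈ 110 km.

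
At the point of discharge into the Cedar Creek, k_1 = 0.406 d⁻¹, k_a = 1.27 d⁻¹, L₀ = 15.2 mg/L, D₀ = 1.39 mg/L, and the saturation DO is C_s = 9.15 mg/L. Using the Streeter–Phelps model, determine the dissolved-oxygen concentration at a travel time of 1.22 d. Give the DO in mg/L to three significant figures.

k_1 L₀/(k_a−k_1) = 0.406×15.2/(1.27−0.406) = 6.171/0.8640 = 7.143 mg/L.
e^(−k_1 t) = e^(−0.406×1.220) = 0.6094; e^(−k_a t) = e^(−1.27×1.220) = 0.2124.
D = 7.143 × (0.6094 − 0.2124) + 1.39 × 0.2124 = 2.836 + 0.2952 = 3.131 mg/L.
DO = C_s − D = 9.15 − 3.131 = 6.019 mg/L.

DO ≈ 6.02 mg/L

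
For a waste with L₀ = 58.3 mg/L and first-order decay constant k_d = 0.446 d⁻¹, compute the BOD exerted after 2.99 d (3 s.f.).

y ≈ 42.9 mg/L

y_t = L₀(1 − e^(−k_d t)) = 58.3 × (1 − e^(−0.446×2.99))
= 58.3 × (1 − 0.2635) = 58.3 × 0.7365 = 42.94 mg/L.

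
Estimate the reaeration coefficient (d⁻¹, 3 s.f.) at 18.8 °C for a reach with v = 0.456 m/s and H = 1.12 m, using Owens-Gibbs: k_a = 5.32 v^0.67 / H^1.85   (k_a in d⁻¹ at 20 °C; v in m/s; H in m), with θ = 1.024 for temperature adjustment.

k_a(20) = 5.32 × 0.456^0.67 / 1.12^1.85 = 5.32 × 0.5909 / 1.233 = 2.549 d⁻¹.
k_a(18.8) = 2.549 × 1.024^(18.8−20) = 2.549 × 0.9719 = 2.477 d⁻¹.

k_a ≈ 2.48 d⁻¹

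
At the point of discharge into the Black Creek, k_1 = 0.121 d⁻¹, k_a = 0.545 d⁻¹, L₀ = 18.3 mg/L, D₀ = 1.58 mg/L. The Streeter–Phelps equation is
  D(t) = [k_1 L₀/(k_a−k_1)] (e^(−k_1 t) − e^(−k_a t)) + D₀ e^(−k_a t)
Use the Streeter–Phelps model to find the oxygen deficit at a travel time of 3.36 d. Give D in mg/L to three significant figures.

k_1 L₀/(k_a−k_1) = 0.121×18.3/(0.545−0.121) = 2.214/0.4240 = 5.222 mg/L.
e^(−k_1 t) = e^(−0.121×3.360) = 0.6659; e^(−k_a t) = e^(−0.545×3.360) = 0.1602.
D = 5.222 × (0.6659 − 0.1602) + 1.58 × 0.1602 = 2.641 + 0.2531 = 2.894 mg/L.

D ≈ 2.89 mg/L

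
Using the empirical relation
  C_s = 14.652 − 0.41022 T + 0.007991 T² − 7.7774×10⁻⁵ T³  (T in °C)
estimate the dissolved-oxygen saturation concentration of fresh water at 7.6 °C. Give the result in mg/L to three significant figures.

C_s = 14.652 − 0.41022×7.6 + 0.007991×7.6² − 7.7774×10⁻⁵×7.6³ = 11.96 mg/L.

C_s ≈ 12.0 mg/L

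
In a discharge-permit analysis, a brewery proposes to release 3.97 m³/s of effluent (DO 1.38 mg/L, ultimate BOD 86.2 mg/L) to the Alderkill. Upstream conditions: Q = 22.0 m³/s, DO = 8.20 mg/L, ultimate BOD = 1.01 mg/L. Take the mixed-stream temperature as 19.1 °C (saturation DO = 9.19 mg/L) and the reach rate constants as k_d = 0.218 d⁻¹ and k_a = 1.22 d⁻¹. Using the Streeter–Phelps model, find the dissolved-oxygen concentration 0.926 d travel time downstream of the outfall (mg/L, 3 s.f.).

Mixed DO = (22.0×8.20 + 3.97×1.38)/(22.0+3.97) = 185.9/25.97 = 7.157 mg/L.
Mixed L₀ = (22.0×1.01 + 3.97×86.2)/(25.97) = 364.4/25.97 = 14.03 mg/L.
Initial deficit D₀ = C_s − DO₀ = 9.19 − 7.157 = 2.033 mg/L.
D(0.926) = [0.218×14.03/(1.22−0.218)](e^(−0.218×0.926) − e^(−1.22×0.926)) + 2.033 e^(−1.22×0.926)
= 3.053 × (0.8172 − 0.3231) + 2.033 × 0.3231 = 2.165 mg/L.
DO = 9.19 − 2.165 = 7.025 mg/L.

DO ≈ 7.02 mg/L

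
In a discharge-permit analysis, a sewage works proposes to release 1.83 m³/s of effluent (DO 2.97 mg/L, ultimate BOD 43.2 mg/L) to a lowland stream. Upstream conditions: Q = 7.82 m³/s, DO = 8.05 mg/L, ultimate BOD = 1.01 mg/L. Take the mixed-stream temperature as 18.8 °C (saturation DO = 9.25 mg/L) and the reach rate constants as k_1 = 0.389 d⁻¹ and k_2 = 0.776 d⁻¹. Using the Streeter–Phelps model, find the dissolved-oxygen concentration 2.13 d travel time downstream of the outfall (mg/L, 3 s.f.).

DO ≈ 6.62 mg/L

Mixed DO = (7.82×8.05 + 1.83×2.97)/(7.82+1.83) = 68.39/9.650 = 7.087 mg/L.
Mixed L₀ = (7.82×1.01 + 1.83×43.2)/(9.650) = 86.95/9.650 = 9.011 mg/L.
Initial deficit D₀ = C_s − DO₀ = 9.25 − 7.087 = 2.163 mg/L.
D(2.13) = [0.389×9.011/(0.776−0.389)](e^(−0.389×2.13) − e^(−0.776×2.13)) + 2.163 e^(−0.776×2.13)
= 9.057 × (0.4367 − 0.1915) + 2.163 × 0.1915 = 2.635 mg/L.
DO = 9.25 − 2.635 = 6.615 mg/L.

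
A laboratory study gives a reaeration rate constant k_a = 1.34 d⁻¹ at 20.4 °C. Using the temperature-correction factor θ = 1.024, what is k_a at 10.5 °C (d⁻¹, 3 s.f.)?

k_a(T₂) = k_a(T₁) · θ^(T₂−T₁) = 1.34 × 1.024^(10.5−20.4)
= 1.34 × 1.024^-9.90 = 1.34 × 0.7907 = 1.060 d⁻¹.

k_a ≈ 1.06 d⁻¹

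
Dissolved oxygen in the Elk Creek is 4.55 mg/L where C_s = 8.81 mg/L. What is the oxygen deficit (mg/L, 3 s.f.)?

D ≈ 4.26 mg/L

D = C_s − C = 8.81 − 4.55 = 4.26 mg/L.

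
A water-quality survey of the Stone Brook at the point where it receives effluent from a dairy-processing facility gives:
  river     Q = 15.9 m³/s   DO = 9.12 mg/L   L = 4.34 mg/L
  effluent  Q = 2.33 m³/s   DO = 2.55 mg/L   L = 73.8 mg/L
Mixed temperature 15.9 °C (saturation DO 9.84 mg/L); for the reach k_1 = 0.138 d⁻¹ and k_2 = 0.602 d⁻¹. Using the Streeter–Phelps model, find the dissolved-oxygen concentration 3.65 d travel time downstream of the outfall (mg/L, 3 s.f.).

DO ≈ 7.73 mg/L

Mixed DO = (15.9×9.12 + 2.33×2.55)/(15.9+2.33) = 150.9/18.23 = 8.280 mg/L.
Mixed L₀ = (15.9×4.34 + 2.33×73.8)/(18.23) = 241.0/18.23 = 13.22 mg/L.
Initial deficit D₀ = C_s − DO₀ = 9.84 − 8.280 = 1.560 mg/L.
D(3.65) = [0.138×13.22/(0.602−0.138)](e^(−0.138×3.65) − e^(−0.602×3.65)) + 1.560 e^(−0.602×3.65)
= 3.931 × (0.6043 − 0.1111) + 1.560 × 0.1111 = 2.112 mg/L.
DO = 9.84 − 2.112 = 7.728 mg/L.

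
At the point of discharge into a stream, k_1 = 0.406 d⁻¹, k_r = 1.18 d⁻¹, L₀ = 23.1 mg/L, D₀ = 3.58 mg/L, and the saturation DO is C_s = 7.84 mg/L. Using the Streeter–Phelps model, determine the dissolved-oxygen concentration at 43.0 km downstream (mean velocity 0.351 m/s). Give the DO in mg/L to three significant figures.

Travel time t = x/v = 43.0 km / (0.351 m/s) = 43000 m / 0.351 m/s = 122500 s = 1.418 d.
k_1 L₀/(k_r−k_1) = 0.406×23.1/(1.18−0.406) = 9.379/0.7740 = 12.12 mg/L.
e^(−k_1 t) = e^(−0.406×1.418) = 0.5623; e^(−k_r t) = e^(−1.18×1.418) = 0.1877.
D = 12.12 × (0.5623 − 0.1877) + 3.58 × 0.1877 = 4.540 + 0.6718 = 5.212 mg/L.
DO = C_s − D = 7.84 − 5.212 = 2.628 mg/L.

DO ≈ 2.63 mg/L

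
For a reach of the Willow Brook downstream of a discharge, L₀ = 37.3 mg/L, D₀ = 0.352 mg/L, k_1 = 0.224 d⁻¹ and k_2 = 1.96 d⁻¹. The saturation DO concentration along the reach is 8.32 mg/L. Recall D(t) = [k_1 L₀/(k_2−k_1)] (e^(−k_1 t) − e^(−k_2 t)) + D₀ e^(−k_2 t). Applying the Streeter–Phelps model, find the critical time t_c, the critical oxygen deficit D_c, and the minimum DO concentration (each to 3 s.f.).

t_c ≈ 1.21 d; D_c ≈ 3.25 mg/L; min DO ≈ 5.07 mg/L

t_c = [1/(k_2−k_1)] ln[(k_2/k_1)(1 − D₀(k_2−k_1)/(k_1 L₀))]
= [1/(1.96−0.224)] ln[(1.96/0.224)(1 − 0.352×1.736/(0.224×37.3))]
= (1/1.736) ln[8.750 × 0.9269] = 0.5760 × ln(8.110) = 0.5760 × 2.093 = 1.206 d.
D_c = (k_1/k_2) L₀ e^(−k_1 t_c) = (0.224/1.96) × 37.3 × e^(−0.224×1.206) = 0.1143 × 37.3 × 0.7633 = 3.254 mg/L.
Minimum DO = C_s − D_c = 8.32 − 3.254 = 5.066 mg/L.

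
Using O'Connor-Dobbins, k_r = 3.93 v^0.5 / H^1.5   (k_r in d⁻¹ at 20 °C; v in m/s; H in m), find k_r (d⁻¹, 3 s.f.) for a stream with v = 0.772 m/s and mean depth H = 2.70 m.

k_r ≈ 0.778 d⁻¹

k_r = 3.93 × 0.772^0.5 / 2.70^1.5 = 3.93 × 0.8786 / 4.437 = 0.7783 d⁻¹.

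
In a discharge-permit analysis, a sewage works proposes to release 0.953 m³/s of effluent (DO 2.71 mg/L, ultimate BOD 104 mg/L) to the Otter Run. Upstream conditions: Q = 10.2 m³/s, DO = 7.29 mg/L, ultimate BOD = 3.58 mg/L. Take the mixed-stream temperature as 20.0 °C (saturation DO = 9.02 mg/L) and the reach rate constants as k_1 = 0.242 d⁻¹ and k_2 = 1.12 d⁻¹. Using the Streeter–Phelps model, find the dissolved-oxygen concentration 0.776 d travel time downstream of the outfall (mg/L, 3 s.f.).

DO ≈ 6.76 mg/L

Mixed DO = (10.2×7.29 + 0.953×2.71)/(10.2+0.953) = 76.94/11.15 = 6.899 mg/L.
Mixed L₀ = (10.2×3.58 + 0.953×104)/(11.15) = 135.6/11.15 = 12.16 mg/L.
Initial deficit D₀ = C_s − DO₀ = 9.02 − 6.899 = 2.121 mg/L.
D(0.776) = [0.242×12.16/(1.12−0.242)](e^(−0.242×0.776) − e^(−1.12×0.776)) + 2.121 e^(−1.12×0.776)
= 3.352 × (0.8288 − 0.4193) + 2.121 × 0.4193 = 2.262 mg/L.
DO = 9.02 − 2.262 = 6.758 mg/L.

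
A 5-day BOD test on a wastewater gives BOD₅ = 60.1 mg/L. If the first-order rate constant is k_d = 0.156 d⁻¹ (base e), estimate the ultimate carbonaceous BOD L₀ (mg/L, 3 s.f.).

BOD₅ = L₀(1 − e^(−5k_d)) ⇒ L₀ = BOD₅ / (1 − e^(−5×0.156))
= 60.1 / (1 − 0.4584) = 60.1 / 0.5416 = 111.0 mg/L.

L₀ ≈ 111 mg/L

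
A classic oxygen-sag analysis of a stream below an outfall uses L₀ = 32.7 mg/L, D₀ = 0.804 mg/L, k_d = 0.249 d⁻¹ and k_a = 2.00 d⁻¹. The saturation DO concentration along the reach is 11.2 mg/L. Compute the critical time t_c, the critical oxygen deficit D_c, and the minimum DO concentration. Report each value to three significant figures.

t_c ≈ 1.08 d; D_c ≈ 3.11 mg/L; min DO ≈ 8.09 mg/L

At the critical point dD/dt = 0, so k_d L₀ e^(−k_d t) = k_a D. Substituting D(t) from the Streeter–Phelps equation and solving for t gives
t_c = ln[(k_a/k_d)(1 − D₀(k_a−k_d)/(k_d L₀))] / (k_a−k_d).
Here k_a−k_d = 1.751 d⁻¹ and 1 − D₀(k_a−k_d)/(k_d L₀) = 1 − 0.804×1.751/(0.249×32.7) = 0.8271, so
t_c = ln(8.032 × 0.8271) / 1.751 = 1.894 / 1.751 = 1.081 d.
L(t_c) = L₀ e^(−k_d t_c) = 32.7 × 0.7639 = 24.98 mg/L, and at the critical point k_a D_c = k_d L, so D_c = (0.249/2.00) × 24.98 = 3.110 mg/L.
Minimum DO = C_s − D_c = 11.2 − 3.110 = 8.090 mg/L.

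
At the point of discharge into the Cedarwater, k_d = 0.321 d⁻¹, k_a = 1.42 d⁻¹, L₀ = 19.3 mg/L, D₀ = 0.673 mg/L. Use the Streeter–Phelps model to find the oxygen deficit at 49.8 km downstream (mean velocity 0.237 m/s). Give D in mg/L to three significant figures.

Travel time t = x/v = 49.8 km / (0.237 m/s) = 49800 m / 0.237 m/s = 210100 s = 2.432 d.
k_d L₀/(k_a−k_d) = 0.321×19.3/(1.42−0.321) = 6.195/1.099 = 5.637 mg/L.
e^(−k_d t) = e^(−0.321×2.432) = 0.4581; e^(−k_a t) = e^(−1.42×2.432) = 0.03164.
D = 5.637 × (0.4581 − 0.03164) + 0.673 × 0.03164 = 2.404 + 0.02129 = 2.425 mg/L.

D ≈ 2.43 mg/L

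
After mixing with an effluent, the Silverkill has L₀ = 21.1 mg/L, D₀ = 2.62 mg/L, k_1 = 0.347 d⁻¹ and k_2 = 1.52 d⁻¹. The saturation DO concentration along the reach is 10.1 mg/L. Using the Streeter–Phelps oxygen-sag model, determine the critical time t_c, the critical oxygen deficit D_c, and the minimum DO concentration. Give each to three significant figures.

t_c ≈ 0.795 d; D_c ≈ 3.66 mg/L; min DO ≈ 6.44 mg/L

With k_2/k_1 = 4.380 and 1 − D₀(k_2−k_1)/(k_1 L₀) = 0.5803,
t_c = ln(4.380 × 0.5803) / (1.52 − 0.347) = ln(2.542) / 1.173 = 0.9329/1.173 = 0.7953 d.
D_c = (k_1/k_2) L₀ e^(−k_1 t_c) = (0.347/1.52) × 21.1 × e^(−0.347×0.7953) = 0.2283 × 21.1 × 0.7588 = 3.655 mg/L.
Minimum DO = C_s − D_c = 10.1 − 3.655 = 6.445 mg/L.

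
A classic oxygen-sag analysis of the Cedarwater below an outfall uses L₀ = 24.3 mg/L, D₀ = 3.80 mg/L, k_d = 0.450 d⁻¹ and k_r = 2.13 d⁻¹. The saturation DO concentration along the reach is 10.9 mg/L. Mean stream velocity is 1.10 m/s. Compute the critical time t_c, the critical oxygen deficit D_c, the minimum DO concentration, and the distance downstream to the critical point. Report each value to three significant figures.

t_c ≈ 0.404 d; D_c ≈ 4.28 mg/L; min DO ≈ 6.62 mg/L; x_c ≈ 38.4 km

t_c = [1/(k_r−k_d)] ln[(k_r/k_d)(1 − D₀(k_r−k_d)/(k_d L₀))]
= [1/(2.13−0.450)] ln[(2.13/0.450)(1 − 3.80×1.680/(0.450×24.3))]
= (1/1.680) ln[4.733 × 0.4162] = 0.5952 × ln(1.970) = 0.5952 × 0.6780 = 0.4036 d.
D_c = (k_d/k_r) L₀ e^(−k_d t_c) = (0.450/2.13) × 24.3 × e^(−0.450×0.4036) = 0.2113 × 24.3 × 0.8339 = 4.281 mg/L.
Minimum DO = C_s − D_c = 10.9 − 4.281 = 6.619 mg/L.
x_c = v t_c = 1.10 m/s × 0.4036 d × 86400 s/d = 38360 m ≈ 38.4 km.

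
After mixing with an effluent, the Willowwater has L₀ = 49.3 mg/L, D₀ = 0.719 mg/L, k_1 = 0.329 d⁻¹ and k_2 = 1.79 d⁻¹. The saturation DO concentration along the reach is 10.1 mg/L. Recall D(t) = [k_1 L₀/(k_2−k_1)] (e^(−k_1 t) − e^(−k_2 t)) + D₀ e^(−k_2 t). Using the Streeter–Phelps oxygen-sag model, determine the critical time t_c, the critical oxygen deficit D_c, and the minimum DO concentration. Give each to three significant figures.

t_c = [1/(k_2−k_1)] ln[(k_2/k_1)(1 − D₀(k_2−k_1)/(k_1 L₀))]
= [1/(1.79−0.329)] ln[(1.79/0.329)(1 − 0.719×1.461/(0.329×49.3))]
= (1/1.461) ln[5.441 × 0.9352] = 0.6845 × ln(5.088) = 0.6845 × 1.627 = 1.114 d.
L(t_c) = L₀ e^(−k_1 t_c) = 49.3 × 0.6932 = 34.18 mg/L, and at the critical point k_2 D_c = k_1 L, so D_c = (0.329/1.79) × 34.18 = 6.282 mg/L.
Minimum DO = C_s − D_c = 10.1 − 6.282 = 3.818 mg/L.

t_c ≈ 1.11 d; D_c ≈ 6.28 mg/L; min DO ≈ 3.82 mg/L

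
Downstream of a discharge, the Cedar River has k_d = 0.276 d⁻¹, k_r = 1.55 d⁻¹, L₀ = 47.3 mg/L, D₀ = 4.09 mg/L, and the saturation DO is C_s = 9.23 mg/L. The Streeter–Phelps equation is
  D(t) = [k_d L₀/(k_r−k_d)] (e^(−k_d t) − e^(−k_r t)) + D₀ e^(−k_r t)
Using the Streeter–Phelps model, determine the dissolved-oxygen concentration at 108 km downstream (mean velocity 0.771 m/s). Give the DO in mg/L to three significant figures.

DO ≈ 3.18 mg/L

Travel time t = x/v = 108 km / (0.771 m/s) = 108000 m / 0.771 m/s = 140100 s = 1.621 d.
k_d L₀/(k_r−k_d) = 0.276×47.3/(1.55−0.276) = 13.05/1.274 = 10.25 mg/L.
e^(−k_d t) = e^(−0.276×1.621) = 0.6392; e^(−k_r t) = e^(−1.55×1.621) = 0.08103.
D = 10.25 × (0.6392 − 0.08103) + 4.09 × 0.08103 = 5.720 + 0.3314 = 6.051 mg/L.
DO = C_s − D = 9.23 − 6.051 = 3.179 mg/L.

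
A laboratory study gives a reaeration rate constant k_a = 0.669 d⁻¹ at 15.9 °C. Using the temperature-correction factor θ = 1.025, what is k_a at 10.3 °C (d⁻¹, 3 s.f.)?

k_a(T₂) = k_a(T₁) · θ^(T₂−T₁) = 0.669 × 1.025^(10.3−15.9)
= 0.669 × 1.025^-5.60 = 0.669 × 0.8709 = 0.5826 d⁻¹.

k_a ≈ 0.583 d⁻¹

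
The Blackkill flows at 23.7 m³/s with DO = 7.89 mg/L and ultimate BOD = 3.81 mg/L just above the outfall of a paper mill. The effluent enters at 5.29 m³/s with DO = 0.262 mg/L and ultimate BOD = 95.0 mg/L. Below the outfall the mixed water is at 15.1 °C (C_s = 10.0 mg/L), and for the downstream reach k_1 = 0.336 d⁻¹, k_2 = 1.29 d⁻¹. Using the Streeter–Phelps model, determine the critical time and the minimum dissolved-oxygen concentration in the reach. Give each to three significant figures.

t_c ≈ 0.712 d; minimum DO ≈ 5.81 mg/L

Mixed DO = (23.7×7.89 + 5.29×0.262)/(23.7+5.29) = 188.4/28.99 = 6.498 mg/L.
Mixed L₀ = (23.7×3.81 + 5.29×95.0)/(28.99) = 592.8/28.99 = 20.45 mg/L.
Initial deficit D₀ = C_s − DO₀ = 10.0 − 6.498 = 3.502 mg/L.
t_c = (1/0.9540) ln[(1.29/0.336)(1 − 3.502×0.9540/(0.336×20.45))] = 1.048 × ln(1.973) = 0.7121 d.
D_c = (0.336/1.29) × 20.45 × e^(−0.336×0.7121) = 0.2605 × 20.45 × 0.7872 = 4.193 mg/L.
Minimum DO = 10.0 − 4.193 = 5.807 mg/L.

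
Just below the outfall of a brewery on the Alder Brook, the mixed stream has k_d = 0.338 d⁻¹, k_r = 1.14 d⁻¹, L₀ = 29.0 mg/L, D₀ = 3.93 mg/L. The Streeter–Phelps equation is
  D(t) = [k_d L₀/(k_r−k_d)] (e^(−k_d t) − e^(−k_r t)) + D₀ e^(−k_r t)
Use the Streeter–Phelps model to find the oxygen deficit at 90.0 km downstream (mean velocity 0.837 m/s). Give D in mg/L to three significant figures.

Travel time t = x/v = 90.0 km / (0.837 m/s) = 90000 m / 0.837 m/s = 107500 s = 1.245 d.
k_d L₀/(k_r−k_d) = 0.338×29.0/(1.14−0.338) = 9.802/0.8020 = 12.22 mg/L.
e^(−k_d t) = e^(−0.338×1.245) = 0.6566; e^(−k_r t) = e^(−1.14×1.245) = 0.2420.
D = 12.22 × (0.6566 − 0.2420) + 3.93 × 0.2420 = 5.067 + 0.9511 = 6.018 mg/L.

D ≈ 6.02 mg/L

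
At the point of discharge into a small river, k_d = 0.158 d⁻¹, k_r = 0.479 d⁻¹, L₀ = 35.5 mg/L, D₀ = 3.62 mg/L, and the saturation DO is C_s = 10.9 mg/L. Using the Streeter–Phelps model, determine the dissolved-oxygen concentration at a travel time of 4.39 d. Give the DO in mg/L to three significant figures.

k_d L₀/(k_r−k_d) = 0.158×35.5/(0.479−0.158) = 5.609/0.3210 = 17.47 mg/L.
e^(−k_d t) = e^(−0.158×4.390) = 0.4998; e^(−k_r t) = e^(−0.479×4.390) = 0.1221.
D = 17.47 × (0.4998 − 0.1221) + 3.62 × 0.1221 = 6.599 + 0.4420 = 7.041 mg/L.
DO = C_s − D = 10.9 − 7.041 = 3.859 mg/L.

DO ≈ 3.86 mg/L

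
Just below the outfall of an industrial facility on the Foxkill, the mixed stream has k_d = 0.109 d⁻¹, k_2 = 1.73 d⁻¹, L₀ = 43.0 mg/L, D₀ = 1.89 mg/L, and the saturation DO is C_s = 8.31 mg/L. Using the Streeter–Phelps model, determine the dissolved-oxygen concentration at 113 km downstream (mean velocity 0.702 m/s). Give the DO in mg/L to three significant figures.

Travel time t = x/v = 113 km / (0.702 m/s) = 113000 m / 0.702 m/s = 161000 s = 1.863 d.
k_d L₀/(k_2−k_d) = 0.109×43.0/(1.73−0.109) = 4.687/1.621 = 2.891 mg/L.
e^(−k_d t) = e^(−0.109×1.863) = 0.8162; e^(−k_2 t) = e^(−1.73×1.863) = 0.03983.
D = 2.891 × (0.8162 − 0.03983) + 1.89 × 0.03983 = 2.245 + 0.07528 = 2.320 mg/L.
DO = C_s − D = 8.31 − 2.320 = 5.990 mg/L.

DO ≈ 5.99 mg/L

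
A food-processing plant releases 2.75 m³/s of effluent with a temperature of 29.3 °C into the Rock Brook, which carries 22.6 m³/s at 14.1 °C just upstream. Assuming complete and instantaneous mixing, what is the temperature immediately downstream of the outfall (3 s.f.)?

15.7 °C

Flow-weighted mixing: C = (Q_r C_r + Q_w C_w)/(Q_r + Q_w)
= (22.6×14.1 + 2.75×29.3)/(22.6 + 2.75) = 399.2/25.35 = 15.75 °C.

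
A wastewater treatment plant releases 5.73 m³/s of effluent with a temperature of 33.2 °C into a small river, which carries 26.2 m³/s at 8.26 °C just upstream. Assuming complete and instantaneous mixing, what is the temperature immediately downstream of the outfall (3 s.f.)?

Flow-weighted mixing: C = (Q_r C_r + Q_w C_w)/(Q_r + Q_w)
= (26.2×8.26 + 5.73×33.2)/(26.2 + 5.73) = 406.6/31.93 = 12.74 °C.

12.7 °C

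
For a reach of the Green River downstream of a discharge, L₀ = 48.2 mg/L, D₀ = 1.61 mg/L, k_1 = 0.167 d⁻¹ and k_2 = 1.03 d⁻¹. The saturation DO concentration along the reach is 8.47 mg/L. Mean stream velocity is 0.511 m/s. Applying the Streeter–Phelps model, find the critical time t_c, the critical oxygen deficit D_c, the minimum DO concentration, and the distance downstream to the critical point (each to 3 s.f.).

t_c ≈ 1.89 d; D_c ≈ 5.70 mg/L; min DO ≈ 2.77 mg/L; x_c ≈ 83.4 km

At the critical point dD/dt = 0, so k_1 L₀ e^(−k_1 t) = k_2 D. Substituting D(t) from the Streeter–Phelps equation and solving for t gives
t_c = ln[(k_2/k_1)(1 − D₀(k_2−k_1)/(k_1 L₀))] / (k_2−k_1).
Here k_2−k_1 = 0.8630 d⁻¹ and 1 − D₀(k_2−k_1)/(k_1 L₀) = 1 − 1.61×0.8630/(0.167×48.2) = 0.8274, so
t_c = ln(6.168 × 0.8274) / 0.8630 = 1.630 / 0.8630 = 1.889 d.
D_c = (k_1/k_2) L₀ e^(−k_1 t_c) = (0.167/1.03) × 48.2 × e^(−0.167×1.889) = 0.1621 × 48.2 × 0.7295 = 5.701 mg/L.
Minimum DO = C_s − D_c = 8.47 − 5.701 = 2.769 mg/L.
x_c = v t_c = 0.511 m/s × 1.889 d × 86400 s/d = 83380 m ≈ 83.4 km.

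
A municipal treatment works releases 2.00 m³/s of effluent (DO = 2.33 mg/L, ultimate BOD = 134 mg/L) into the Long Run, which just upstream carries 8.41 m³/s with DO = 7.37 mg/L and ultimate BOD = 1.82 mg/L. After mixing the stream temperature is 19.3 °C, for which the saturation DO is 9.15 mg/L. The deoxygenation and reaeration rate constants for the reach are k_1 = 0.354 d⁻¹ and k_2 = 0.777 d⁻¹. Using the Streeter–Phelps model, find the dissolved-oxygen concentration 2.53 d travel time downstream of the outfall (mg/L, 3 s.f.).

Mixed DO = (8.41×7.37 + 2.00×2.33)/(8.41+2.00) = 66.64/10.41 = 6.402 mg/L.
Mixed L₀ = (8.41×1.82 + 2.00×134)/(10.41) = 283.3/10.41 = 27.21 mg/L.
Initial deficit D₀ = C_s − DO₀ = 9.15 − 6.402 = 2.748 mg/L.
D(2.53) = [0.354×27.21/(0.777−0.354)](e^(−0.354×2.53) − e^(−0.777×2.53)) + 2.748 e^(−0.777×2.53)
= 22.78 × (0.4084 − 0.1400) + 2.748 × 0.1400 = 6.496 mg/L.
DO = 9.15 − 6.496 = 2.654 mg/L.

DO ≈ 2.65 mg/L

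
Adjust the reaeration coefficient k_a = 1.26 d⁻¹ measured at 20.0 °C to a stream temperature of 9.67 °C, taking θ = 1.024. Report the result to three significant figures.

k_a(T₂) = k_a(T₁) · θ^(T₂−T₁) = 1.26 × 1.024^(9.67−20.0)
= 1.26 × 1.024^-10.3 = 1.26 × 0.7827 = 0.9862 d⁻¹.

k_a ≈ 0.986 d⁻¹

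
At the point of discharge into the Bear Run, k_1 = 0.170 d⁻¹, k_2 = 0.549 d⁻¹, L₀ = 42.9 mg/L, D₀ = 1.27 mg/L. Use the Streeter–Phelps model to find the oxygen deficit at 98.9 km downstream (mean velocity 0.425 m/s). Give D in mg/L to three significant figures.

D ≈ 8.08 mg/L

Travel time t = x/v = 98.9 km / (0.425 m/s) = 98900 m / 0.425 m/s = 232700 s = 2.693 d.
k_1 L₀/(k_2−k_1) = 0.170×42.9/(0.549−0.170) = 7.293/0.3790 = 19.24 mg/L.
e^(−k_1 t) = e^(−0.170×2.693) = 0.6326; e^(−k_2 t) = e^(−0.549×2.693) = 0.2279.
D = 19.24 × (0.6326 − 0.2279) + 1.27 × 0.2279 = 7.787 + 0.2895 = 8.077 mg/L.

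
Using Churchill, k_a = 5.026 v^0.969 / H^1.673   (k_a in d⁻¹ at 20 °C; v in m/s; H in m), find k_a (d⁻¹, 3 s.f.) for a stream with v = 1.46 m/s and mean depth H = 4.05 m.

k_a ≈ 0.699 d⁻¹

k_a = 5.026 × 1.46^0.969 / 4.05^1.673 = 5.026 × 1.443 / 10.38 = 0.6986 d⁻¹.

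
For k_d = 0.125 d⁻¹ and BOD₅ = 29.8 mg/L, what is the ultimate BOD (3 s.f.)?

L₀ ≈ 64.1 mg/L

BOD₅ = L₀(1 − e^(−5k_d)) ⇒ L₀ = BOD₅ / (1 − e^(−5×0.125))
= 29.8 / (1 − 0.5353) = 29.8 / 0.4647 = 64.12 mg/L.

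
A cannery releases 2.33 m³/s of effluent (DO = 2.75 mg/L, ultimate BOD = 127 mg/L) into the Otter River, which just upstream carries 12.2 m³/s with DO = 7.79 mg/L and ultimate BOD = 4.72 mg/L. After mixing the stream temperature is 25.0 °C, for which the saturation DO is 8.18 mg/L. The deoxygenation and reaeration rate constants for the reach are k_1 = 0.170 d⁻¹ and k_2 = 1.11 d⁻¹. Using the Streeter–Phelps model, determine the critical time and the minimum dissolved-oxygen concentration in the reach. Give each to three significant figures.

t_c ≈ 1.66 d; minimum DO ≈ 5.37 mg/L

Mixed DO = (12.2×7.79 + 2.33×2.75)/(12.2+2.33) = 101.4/14.53 = 6.982 mg/L.
Mixed L₀ = (12.2×4.72 + 2.33×127)/(14.53) = 353.5/14.53 = 24.33 mg/L.
Initial deficit D₀ = C_s − DO₀ = 8.18 − 6.982 = 1.198 mg/L.
t_c = (1/0.9400) ln[(1.11/0.170)(1 − 1.198×0.9400/(0.170×24.33))] = 1.064 × ln(4.751) = 1.658 d.
D_c = (0.170/1.11) × 24.33 × e^(−0.170×1.658) = 0.1532 × 24.33 × 0.7544 = 2.811 mg/L.
Minimum DO = 8.18 − 2.811 = 5.369 mg/L.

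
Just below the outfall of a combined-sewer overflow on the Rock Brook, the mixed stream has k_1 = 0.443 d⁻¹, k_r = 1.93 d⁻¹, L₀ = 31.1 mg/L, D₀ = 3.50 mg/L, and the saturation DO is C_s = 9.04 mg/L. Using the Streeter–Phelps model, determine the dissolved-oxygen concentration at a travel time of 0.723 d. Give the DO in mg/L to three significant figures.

k_1 L₀/(k_r−k_1) = 0.443×31.1/(1.93−0.443) = 13.78/1.487 = 9.265 mg/L.
e^(−k_1 t) = e^(−0.443×0.7230) = 0.7259; e^(−k_r t) = e^(−1.93×0.7230) = 0.2477.
D = 9.265 × (0.7259 − 0.2477) + 3.50 × 0.2477 = 4.431 + 0.8671 = 5.298 mg/L.
DO = C_s − D = 9.04 − 5.298 = 3.742 mg/L.

DO ≈ 3.74 mg/L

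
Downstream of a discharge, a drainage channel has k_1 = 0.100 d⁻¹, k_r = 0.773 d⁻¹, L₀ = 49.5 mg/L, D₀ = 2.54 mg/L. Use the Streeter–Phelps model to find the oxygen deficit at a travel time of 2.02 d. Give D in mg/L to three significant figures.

D ≈ 5.00 mg/L

k_1 L₀/(k_r−k_1) = 0.100×49.5/(0.773−0.100) = 4.950/0.6730 = 7.355 mg/L.
e^(−k_1 t) = e^(−0.100×2.020) = 0.8171; e^(−k_r t) = e^(−0.773×2.020) = 0.2098.
D = 7.355 × (0.8171 − 0.2098) + 2.54 × 0.2098 = 4.467 + 0.5330 = 4.999 mg/L.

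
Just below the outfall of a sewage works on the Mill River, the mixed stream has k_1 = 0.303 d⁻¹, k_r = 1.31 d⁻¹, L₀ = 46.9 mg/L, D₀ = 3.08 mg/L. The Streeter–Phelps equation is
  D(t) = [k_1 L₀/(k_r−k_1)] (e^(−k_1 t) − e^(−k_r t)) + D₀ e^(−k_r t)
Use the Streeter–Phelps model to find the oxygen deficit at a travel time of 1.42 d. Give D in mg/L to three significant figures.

D ≈ 7.46 mg/L

k_1 L₀/(k_r−k_1) = 0.303×46.9/(1.31−0.303) = 14.21/1.007 = 14.11 mg/L.
e^(−k_1 t) = e^(−0.303×1.420) = 0.6503; e^(−k_r t) = e^(−1.31×1.420) = 0.1556.
D = 14.11 × (0.6503 − 0.1556) + 3.08 × 0.1556 = 6.981 + 0.4794 = 7.461 mg/L.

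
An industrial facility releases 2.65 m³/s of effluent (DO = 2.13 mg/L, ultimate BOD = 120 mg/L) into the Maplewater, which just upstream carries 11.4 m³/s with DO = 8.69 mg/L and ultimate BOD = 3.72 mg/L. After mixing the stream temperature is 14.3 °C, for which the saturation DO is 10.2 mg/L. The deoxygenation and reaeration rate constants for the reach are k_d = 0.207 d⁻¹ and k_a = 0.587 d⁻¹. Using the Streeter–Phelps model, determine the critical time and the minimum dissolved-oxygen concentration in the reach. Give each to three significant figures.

Mixed DO = (11.4×8.69 + 2.65×2.13)/(11.4+2.65) = 104.7/14.05 = 7.453 mg/L.
Mixed L₀ = (11.4×3.72 + 2.65×120)/(14.05) = 360.4/14.05 = 25.65 mg/L.
Initial deficit D₀ = C_s − DO₀ = 10.2 − 7.453 = 2.747 mg/L.
t_c = (1/0.3800) ln[(0.587/0.207)(1 − 2.747×0.3800/(0.207×25.65))] = 2.632 × ln(2.278) = 2.167 d.
D_c = (0.207/0.587) × 25.65 × e^(−0.207×2.167) = 0.3526 × 25.65 × 0.6386 = 5.776 mg/L.
Minimum DO = 10.2 − 5.776 = 4.424 mg/L.

t_c ≈ 2.17 d; minimum DO ≈ 4.42 mg/L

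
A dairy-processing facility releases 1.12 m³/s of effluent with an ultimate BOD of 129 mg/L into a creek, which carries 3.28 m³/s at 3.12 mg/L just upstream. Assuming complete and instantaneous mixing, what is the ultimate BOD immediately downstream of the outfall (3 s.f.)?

Flow-weighted mixing: C = (Q_r C_r + Q_w C_w)/(Q_r + Q_w)
= (3.28×3.12 + 1.12×129)/(3.28 + 1.12) = 154.7/4.400 = 35.16 mg/L.

35.2 mg/L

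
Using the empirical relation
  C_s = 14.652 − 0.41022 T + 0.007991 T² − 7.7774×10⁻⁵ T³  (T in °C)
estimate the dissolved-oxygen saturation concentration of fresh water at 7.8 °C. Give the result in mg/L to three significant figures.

C_s = 14.652 − 0.41022×7.8 + 0.007991×7.8² − 7.7774×10⁻⁵×7.8³ = 11.90 mg/L.

C_s ≈ 11.9 mg/L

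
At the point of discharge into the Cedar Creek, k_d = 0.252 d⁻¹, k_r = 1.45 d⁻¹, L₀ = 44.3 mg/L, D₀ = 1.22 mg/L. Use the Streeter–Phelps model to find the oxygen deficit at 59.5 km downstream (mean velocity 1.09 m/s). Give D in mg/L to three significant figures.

D ≈ 4.71 mg/L

Travel time t = x/v = 59.5 km / (1.09 m/s) = 59500 m / 1.09 m/s = 54590 s = 0.6318 d.
k_d L₀/(k_r−k_d) = 0.252×44.3/(1.45−0.252) = 11.16/1.198 = 9.319 mg/L.
e^(−k_d t) = e^(−0.252×0.6318) = 0.8528; e^(−k_r t) = e^(−1.45×0.6318) = 0.4001.
D = 9.319 × (0.8528 − 0.4001) + 1.22 × 0.4001 = 4.219 + 0.4881 = 4.707 mg/L.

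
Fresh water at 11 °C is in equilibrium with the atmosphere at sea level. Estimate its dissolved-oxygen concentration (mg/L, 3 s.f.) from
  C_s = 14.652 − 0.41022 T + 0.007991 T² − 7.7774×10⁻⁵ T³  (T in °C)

C_s = 14.652 − 0.41022×11 + 0.007991×11² − 7.7774×10⁻⁵×11³ = 11.00 mg/L.

C_s ≈ 11.0 mg/L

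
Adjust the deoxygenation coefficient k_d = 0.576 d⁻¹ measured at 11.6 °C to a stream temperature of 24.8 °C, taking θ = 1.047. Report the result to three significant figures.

k_d ≈ 1.06 d⁻¹

k_d(T₂) = k_d(T₁) · θ^(T₂−T₁) = 0.576 × 1.047^(24.8−11.6)
= 0.576 × 1.047^13.2 = 0.576 × 1.834 = 1.056 d⁻¹.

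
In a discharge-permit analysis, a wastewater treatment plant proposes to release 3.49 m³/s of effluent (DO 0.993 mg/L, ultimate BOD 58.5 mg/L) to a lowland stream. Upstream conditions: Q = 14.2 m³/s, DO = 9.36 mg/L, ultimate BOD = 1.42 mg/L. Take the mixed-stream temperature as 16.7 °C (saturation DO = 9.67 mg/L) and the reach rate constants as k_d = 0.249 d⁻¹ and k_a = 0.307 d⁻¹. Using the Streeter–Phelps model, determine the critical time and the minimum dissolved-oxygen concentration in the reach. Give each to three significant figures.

t_c ≈ 2.98 d; minimum DO ≈ 4.77 mg/L

Mixed DO = (14.2×9.36 + 3.49×0.993)/(14.2+3.49) = 136.4/17.69 = 7.709 mg/L.
Mixed L₀ = (14.2×1.42 + 3.49×58.5)/(17.69) = 224.3/17.69 = 12.68 mg/L.
Initial deficit D₀ = C_s − DO₀ = 9.67 − 7.709 = 1.961 mg/L.
t_c = (1/0.05800) ln[(0.307/0.249)(1 − 1.961×0.05800/(0.249×12.68))] = 17.24 × ln(1.189) = 2.978 d.
D_c = (0.249/0.307) × 12.68 × e^(−0.249×2.978) = 0.8111 × 12.68 × 0.4764 = 4.900 mg/L.
Minimum DO = 9.67 − 4.900 = 4.770 mg/L.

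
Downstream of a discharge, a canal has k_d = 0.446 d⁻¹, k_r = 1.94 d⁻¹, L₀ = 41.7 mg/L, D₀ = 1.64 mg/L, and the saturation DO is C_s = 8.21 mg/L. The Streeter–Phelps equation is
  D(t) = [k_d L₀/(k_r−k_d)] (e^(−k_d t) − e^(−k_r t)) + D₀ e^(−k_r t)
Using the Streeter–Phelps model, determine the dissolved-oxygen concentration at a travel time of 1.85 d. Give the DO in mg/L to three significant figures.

k_d L₀/(k_r−k_d) = 0.446×41.7/(1.94−0.446) = 18.60/1.494 = 12.45 mg/L.
e^(−k_d t) = e^(−0.446×1.850) = 0.4382; e^(−k_r t) = e^(−1.94×1.850) = 0.02763.
D = 12.45 × (0.4382 − 0.02763) + 1.64 × 0.02763 = 5.111 + 0.04531 = 5.156 mg/L.
DO = C_s − D = 8.21 − 5.156 = 3.054 mg/L.

DO ≈ 3.05 mg/L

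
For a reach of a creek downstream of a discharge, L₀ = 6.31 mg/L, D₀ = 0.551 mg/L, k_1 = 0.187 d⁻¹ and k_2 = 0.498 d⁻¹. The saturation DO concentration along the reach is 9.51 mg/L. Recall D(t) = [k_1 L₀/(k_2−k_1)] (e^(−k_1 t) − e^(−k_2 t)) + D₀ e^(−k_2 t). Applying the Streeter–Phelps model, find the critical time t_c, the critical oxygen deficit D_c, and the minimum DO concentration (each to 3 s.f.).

t_c ≈ 2.64 d; D_c ≈ 1.44 mg/L; min DO ≈ 8.07 mg/L

With k_2/k_1 = 2.663 and 1 − D₀(k_2−k_1)/(k_1 L₀) = 0.8548,
t_c = ln(2.663 × 0.8548) / (0.498 − 0.187) = ln(2.276) / 0.3110 = 0.8226/0.3110 = 2.645 d.
L(t_c) = L₀ e^(−k_1 t_c) = 6.31 × 0.6098 = 3.848 mg/L, and at the critical point k_2 D_c = k_1 L, so D_c = (0.187/0.498) × 3.848 = 1.445 mg/L.
Minimum DO = C_s − D_c = 9.51 − 1.445 = 8.065 mg/L.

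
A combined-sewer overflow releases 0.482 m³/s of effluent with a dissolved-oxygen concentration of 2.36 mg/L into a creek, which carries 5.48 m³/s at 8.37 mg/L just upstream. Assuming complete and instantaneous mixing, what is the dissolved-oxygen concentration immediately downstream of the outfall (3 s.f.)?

7.88 mg/L

Flow-weighted mixing: C = (Q_r C_r + Q_w C_w)/(Q_r + Q_w)
= (5.48×8.37 + 0.482×2.36)/(5.48 + 0.482) = 47.01/5.962 = 7.884 mg/L.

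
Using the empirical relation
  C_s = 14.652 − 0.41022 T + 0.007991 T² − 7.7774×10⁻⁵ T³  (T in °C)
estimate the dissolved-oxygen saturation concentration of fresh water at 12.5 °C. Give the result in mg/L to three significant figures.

C_s = 14.652 − 0.41022×12.5 + 0.007991×12.5² − 7.7774×10⁻⁵×12.5³ = 10.62 mg/L.

C_s ≈ 10.6 mg/L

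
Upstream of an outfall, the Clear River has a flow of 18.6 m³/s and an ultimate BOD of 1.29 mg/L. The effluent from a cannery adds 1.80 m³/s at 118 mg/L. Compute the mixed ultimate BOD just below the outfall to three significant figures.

11.6 mg/L

Flow-weighted mixing: C = (Q_r C_r + Q_w C_w)/(Q_r + Q_w)
= (18.6×1.29 + 1.80×118)/(18.6 + 1.80) = 236.4/20.40 = 11.59 mg/L.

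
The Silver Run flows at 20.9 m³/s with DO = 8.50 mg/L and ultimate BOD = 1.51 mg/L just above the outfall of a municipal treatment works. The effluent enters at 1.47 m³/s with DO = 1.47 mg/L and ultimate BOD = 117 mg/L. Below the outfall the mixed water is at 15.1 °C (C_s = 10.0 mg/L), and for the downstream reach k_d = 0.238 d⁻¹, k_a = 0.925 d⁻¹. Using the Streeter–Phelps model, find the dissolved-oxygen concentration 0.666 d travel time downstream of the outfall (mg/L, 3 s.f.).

DO ≈ 7.95 mg/L

Mixed DO = (20.9×8.50 + 1.47×1.47)/(20.9+1.47) = 179.8/22.37 = 8.038 mg/L.
Mixed L₀ = (20.9×1.51 + 1.47×117)/(22.37) = 203.5/22.37 = 9.099 mg/L.
Initial deficit D₀ = C_s − DO₀ = 10.0 − 8.038 = 1.962 mg/L.
D(0.666) = [0.238×9.099/(0.925−0.238)](e^(−0.238×0.666) − e^(−0.925×0.666)) + 1.962 e^(−0.925×0.666)
= 3.152 × (0.8534 − 0.5401) + 1.962 × 0.5401 = 2.047 mg/L.
DO = 10.0 − 2.047 = 7.953 mg/L.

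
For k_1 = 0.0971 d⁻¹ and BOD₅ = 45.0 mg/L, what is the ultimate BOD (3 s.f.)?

L₀ ≈ 117 mg/L

BOD₅ = L₀(1 − e^(−5k_1)) ⇒ L₀ = BOD₅ / (1 − e^(−5×0.0971))
= 45.0 / (1 − 0.6154) = 45.0 / 0.3846 = 117.0 mg/L.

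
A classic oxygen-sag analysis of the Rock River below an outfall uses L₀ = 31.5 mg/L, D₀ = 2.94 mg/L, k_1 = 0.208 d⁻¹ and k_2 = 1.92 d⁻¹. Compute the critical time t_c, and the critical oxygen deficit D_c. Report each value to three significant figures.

With k_2/k_1 = 9.231 and 1 − D₀(k_2−k_1)/(k_1 L₀) = 0.2318,
t_c = ln(9.231 × 0.2318) / (1.92 − 0.208) = ln(2.140) / 1.712 = 0.7606/1.712 = 0.4443 d.
L(t_c) = L₀ e^(−k_1 t_c) = 31.5 × 0.9117 = 28.72 mg/L, and at the critical point k_2 D_c = k_1 L, so D_c = (0.208/1.92) × 28.72 = 3.111 mg/L.

t_c ≈ 0.444 d; D_c ≈ 3.11 mg/L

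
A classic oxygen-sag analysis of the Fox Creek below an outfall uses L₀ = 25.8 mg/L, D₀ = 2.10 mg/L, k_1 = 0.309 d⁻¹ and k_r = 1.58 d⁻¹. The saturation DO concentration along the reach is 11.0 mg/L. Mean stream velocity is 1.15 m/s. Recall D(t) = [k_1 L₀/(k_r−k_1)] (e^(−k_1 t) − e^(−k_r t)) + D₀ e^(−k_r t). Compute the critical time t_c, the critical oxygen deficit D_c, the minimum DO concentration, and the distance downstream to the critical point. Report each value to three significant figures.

With k_r/k_1 = 5.113 and 1 − D₀(k_r−k_1)/(k_1 L₀) = 0.6652,
t_c = ln(5.113 × 0.6652) / (1.58 − 0.309) = ln(3.401) / 1.271 = 1.224/1.271 = 0.9632 d.
L(t_c) = L₀ e^(−k_1 t_c) = 25.8 × 0.7426 = 19.16 mg/L, and at the critical point k_r D_c = k_1 L, so D_c = (0.309/1.58) × 19.16 = 3.747 mg/L.
Minimum DO = C_s − D_c = 11.0 − 3.747 = 7.253 mg/L.
x_c = v t_c = 1.15 m/s × 0.9632 d × 86400 s/d = 95700 m ≈ 95.7 km.

t_c ≈ 0.963 d; D_c ≈ 3.75 mg/L; min DO ≈ 7.25 mg/L; x_c ≈ 95.7 km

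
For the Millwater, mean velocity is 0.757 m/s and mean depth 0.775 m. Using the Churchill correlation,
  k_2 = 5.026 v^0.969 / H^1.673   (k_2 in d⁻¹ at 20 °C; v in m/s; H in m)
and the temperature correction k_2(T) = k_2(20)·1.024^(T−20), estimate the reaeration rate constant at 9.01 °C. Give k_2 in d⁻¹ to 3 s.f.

k_2(20) = 5.026 × 0.757^0.969 / 0.775^1.673 = 5.026 × 0.7636 / 0.6528 = 5.878 d⁻¹.
k_2(9.01) = 5.878 × 1.024^(9.01−20) = 5.878 × 0.7706 = 4.530 d⁻¹.

k_2 ≈ 4.53 d⁻¹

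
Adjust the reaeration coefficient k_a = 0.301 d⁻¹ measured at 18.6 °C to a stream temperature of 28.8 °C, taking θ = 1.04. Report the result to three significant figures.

k_a ≈ 0.449 d⁻¹

k_a(T₂) = k_a(T₁) · θ^(T₂−T₁) = 0.301 × 1.04^(28.8−18.6)
= 0.301 × 1.04^10.2 = 0.301 × 1.492 = 0.4491 d⁻¹.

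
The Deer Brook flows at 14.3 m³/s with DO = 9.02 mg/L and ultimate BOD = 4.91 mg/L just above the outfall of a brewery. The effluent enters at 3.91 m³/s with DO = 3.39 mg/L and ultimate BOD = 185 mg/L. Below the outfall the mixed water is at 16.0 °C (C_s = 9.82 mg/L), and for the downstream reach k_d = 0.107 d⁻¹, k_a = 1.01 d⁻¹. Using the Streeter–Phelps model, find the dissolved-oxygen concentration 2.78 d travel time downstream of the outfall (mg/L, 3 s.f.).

DO ≈ 6.18 mg/L

Mixed DO = (14.3×9.02 + 3.91×3.39)/(14.3+3.91) = 142.2/18.21 = 7.811 mg/L.
Mixed L₀ = (14.3×4.91 + 3.91×185)/(18.21) = 793.6/18.21 = 43.58 mg/L.
Initial deficit D₀ = C_s − DO₀ = 9.82 − 7.811 = 2.009 mg/L.
D(2.78) = [0.107×43.58/(1.01−0.107)](e^(−0.107×2.78) − e^(−1.01×2.78)) + 2.009 e^(−1.01×2.78)
= 5.164 × (0.7427 − 0.06034) + 2.009 × 0.06034 = 3.645 mg/L.
DO = 9.82 − 3.645 = 6.175 mg/L.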